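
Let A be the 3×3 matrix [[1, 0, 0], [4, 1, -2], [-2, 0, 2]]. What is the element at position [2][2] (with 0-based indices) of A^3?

8

Characteristic polynomial: r^3 - 4r^2 + 5r - 2 = (r - 2)(r - 1)^2, so the eigenvalues are 1, 1, 2.
r=1: eigenvector (1, -2, 2).
r=1: eigenvector (0, 1, 0).
r=2: eigenvector (0, -2, 1).
P = [[1, 0, 0], [-2, 1, -2], [2, 0, 1]], D = diag(1, 1, 2), P⁻¹ = [[1, 0, 0], [-2, 1, 2], [-2, 0, 1]].
A³ = P·diag(1, 1, 8)·P⁻¹ = [[1, 0, 0], [28, 1, -14], [-14, 0, 8]].
The requested entry is 8.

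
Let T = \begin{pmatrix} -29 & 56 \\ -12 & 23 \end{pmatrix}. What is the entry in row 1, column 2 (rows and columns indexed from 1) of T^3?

Characteristic polynomial: s^2 + 6s + 5 = (s + 1)(s + 5), so the eigenvalues are -5, -1.
s=-1: eigenvector (2, 1).
s=-5: eigenvector (7, 3).
P = [[2, 7], [1, 3]], D = diag(-1, -5), P⁻¹ = [[-3, 7], [1, -2]].
T³ = P·diag(-1, -125)·P⁻¹ = [[-869, 1736], [-372, 743]].
The requested entry is 1736.

1736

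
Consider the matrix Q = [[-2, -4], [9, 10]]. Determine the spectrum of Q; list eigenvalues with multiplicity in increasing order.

4, 4

Characteristic polynomial: p(r) = r^2 - 8r + 16 = (r - 4)^2.
Roots (with multiplicity): 4, 4.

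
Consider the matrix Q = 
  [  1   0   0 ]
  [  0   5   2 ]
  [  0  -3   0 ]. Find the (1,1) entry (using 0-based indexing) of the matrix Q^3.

65

Characteristic polynomial: s^3 - 6s^2 + 11s - 6 = (s - 3)(s - 2)(s - 1), so the eigenvalues are 1, 2, 3.
s=1: eigenvector (1, 0, 0).
s=2: eigenvector (0, -2, 3).
s=3: eigenvector (0, 1, -1).
P = [[1, 0, 0], [0, -2, 1], [0, 3, -1]], D = diag(1, 2, 3), P⁻¹ = [[1, 0, 0], [0, 1, 1], [0, 3, 2]].
Q³ = P·diag(1, 8, 27)·P⁻¹ = [[1, 0, 0], [0, 65, 38], [0, -57, -30]].
The requested entry is 65.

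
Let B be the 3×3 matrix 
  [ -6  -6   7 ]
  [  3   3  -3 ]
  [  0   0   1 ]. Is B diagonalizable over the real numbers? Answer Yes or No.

Yes

Characteristic polynomial: p(λ) = λ^3 + 2λ^2 - 3λ = λ(λ - 1)(λ + 3).
All 3 eigenvalues are distinct, so B is diagonalizable.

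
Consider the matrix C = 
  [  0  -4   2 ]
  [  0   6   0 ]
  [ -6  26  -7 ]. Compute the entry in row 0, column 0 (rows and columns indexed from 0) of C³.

Characteristic polynomial: s^3 + s^2 - 30s - 72 = (s - 6)(s + 3)(s + 4), so the eigenvalues are -4, -3, 6.
s=-3: eigenvector (2, 0, -3).
s=6: eigenvector (0, 1, 2).
s=-4: eigenvector (1, 0, -2).
P = [[2, 0, 1], [0, 1, 0], [-3, 2, -2]], D = diag(-3, 6, -4), P⁻¹ = [[2, -2, 1], [0, 1, 0], [-3, 4, -2]].
C³ = P·diag(-27, 216, -64)·P⁻¹ = [[84, -148, 74], [0, 216, 0], [-222, 782, -175]].
The requested entry is 84.

84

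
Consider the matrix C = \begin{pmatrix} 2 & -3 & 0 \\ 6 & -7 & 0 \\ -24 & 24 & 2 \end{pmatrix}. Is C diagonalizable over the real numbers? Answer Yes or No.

Characteristic polynomial: p(s) = s^3 + 3s^2 - 6s - 8 = (s - 2)(s + 1)(s + 4).
All 3 eigenvalues are distinct, so C is diagonalizable.

Yes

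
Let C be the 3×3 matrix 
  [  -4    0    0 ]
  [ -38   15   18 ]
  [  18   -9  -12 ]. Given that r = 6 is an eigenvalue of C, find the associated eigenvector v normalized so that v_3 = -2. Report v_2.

4

C − 6I = [[-10, 0, 0], [-38, 9, 18], [18, -9, -18]].
Solving (C − 6I)v = 0 gives the eigenspace spanned by (0, 4, -2).
With v_3 = -2, v = (0, 4, -2), so v_2 = 4.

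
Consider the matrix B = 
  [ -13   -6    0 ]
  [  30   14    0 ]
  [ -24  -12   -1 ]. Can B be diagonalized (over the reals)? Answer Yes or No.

Characteristic polynomial: p(λ) = λ^3 - 3λ - 2 = (λ - 2)(λ + 1)^2.
λ = -1 has algebraic multiplicity 2; rank(B + 1I) = 1, so geometric multiplicity = 2.
Every eigenvalue has geometric = algebraic multiplicity, so B is diagonalizable.

Yes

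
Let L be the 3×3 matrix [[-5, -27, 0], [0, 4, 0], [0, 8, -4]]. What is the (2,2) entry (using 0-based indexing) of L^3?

Characteristic polynomial: r^3 + 5r^2 - 16r - 80 = (r - 4)(r + 4)(r + 5), so the eigenvalues are -5, -4, 4.
r=-5: eigenvector (1, 0, 0).
r=4: eigenvector (-3, 1, 1).
r=-4: eigenvector (0, 0, 1).
P = [[1, -3, 0], [0, 1, 0], [0, 1, 1]], D = diag(-5, 4, -4), P⁻¹ = [[1, 3, 0], [0, 1, 0], [0, -1, 1]].
L³ = P·diag(-125, 64, -64)·P⁻¹ = [[-125, -567, 0], [0, 64, 0], [0, 128, -64]].
The requested entry is -64.

-64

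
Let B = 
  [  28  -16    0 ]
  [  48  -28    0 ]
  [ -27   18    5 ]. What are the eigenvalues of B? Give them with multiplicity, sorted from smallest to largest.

-4, 4, 5

Characteristic polynomial: p(t) = t^3 - 5t^2 - 16t + 80 = (t - 5)(t - 4)(t + 4).
Roots (with multiplicity): -4, 4, 5.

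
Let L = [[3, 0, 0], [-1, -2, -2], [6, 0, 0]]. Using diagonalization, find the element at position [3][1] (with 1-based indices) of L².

Characteristic polynomial: μ^3 - μ^2 - 6μ = μ(μ - 3)(μ + 2), so the eigenvalues are -2, 0, 3.
μ=3: eigenvector (1, -1, 2).
μ=-2: eigenvector (0, -1, 0).
μ=0: eigenvector (0, -1, 1).
P = [[1, 0, 0], [-1, -1, -1], [2, 0, 1]], D = diag(3, -2, 0), P⁻¹ = [[1, 0, 0], [1, -1, -1], [-2, 0, 1]].
L² = P·diag(9, 4, 0)·P⁻¹ = [[9, 0, 0], [-13, 4, 4], [18, 0, 0]].
The requested entry is 18.

18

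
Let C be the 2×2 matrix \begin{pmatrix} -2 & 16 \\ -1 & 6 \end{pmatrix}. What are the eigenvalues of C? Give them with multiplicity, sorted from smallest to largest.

Characteristic polynomial: p(s) = s^2 - 4s + 4 = (s - 2)^2.
Roots (with multiplicity): 2, 2.

2, 2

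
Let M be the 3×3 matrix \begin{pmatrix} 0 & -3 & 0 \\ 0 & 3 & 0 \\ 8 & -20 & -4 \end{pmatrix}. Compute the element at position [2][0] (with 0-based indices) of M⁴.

-512

Characteristic polynomial: μ^3 + μ^2 - 12μ = μ(μ - 3)(μ + 4), so the eigenvalues are -4, 0, 3.
μ=0: eigenvector (1, 0, 2).
μ=3: eigenvector (-1, 1, -4).
μ=-4: eigenvector (0, 0, 1).
P = [[1, -1, 0], [0, 1, 0], [2, -4, 1]], D = diag(0, 3, -4), P⁻¹ = [[1, 1, 0], [0, 1, 0], [-2, 2, 1]].
M⁴ = P·diag(0, 81, 256)·P⁻¹ = [[0, -81, 0], [0, 81, 0], [-512, 188, 256]].
The requested entry is -512.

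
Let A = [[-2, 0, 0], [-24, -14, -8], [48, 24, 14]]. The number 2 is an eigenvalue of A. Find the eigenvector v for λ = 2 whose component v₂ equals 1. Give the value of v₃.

-2

A − 2I = [[-4, 0, 0], [-24, -16, -8], [48, 24, 12]].
Solving (A − 2I)v = 0 gives the eigenspace spanned by (0, 1, -2).
With v₂ = 1, v = (0, 1, -2), so v₃ = -2.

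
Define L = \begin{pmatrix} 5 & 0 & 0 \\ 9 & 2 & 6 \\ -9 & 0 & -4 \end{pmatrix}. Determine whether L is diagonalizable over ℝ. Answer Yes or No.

Yes

Characteristic polynomial: p(t) = t^3 - 3t^2 - 18t + 40 = (t - 5)(t - 2)(t + 4).
All 3 eigenvalues are distinct, so L is diagonalizable.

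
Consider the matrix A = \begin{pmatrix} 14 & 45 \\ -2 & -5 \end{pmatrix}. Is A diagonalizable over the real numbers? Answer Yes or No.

Yes

Characteristic polynomial: p(μ) = μ^2 - 9μ + 20 = (μ - 5)(μ - 4).
All 2 eigenvalues are distinct, so A is diagonalizable.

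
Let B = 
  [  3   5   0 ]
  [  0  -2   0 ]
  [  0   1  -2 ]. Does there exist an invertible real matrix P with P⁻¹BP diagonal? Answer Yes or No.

No

Characteristic polynomial: p(t) = t^3 + t^2 - 8t - 12 = (t - 3)(t + 2)^2.
t = -2 has algebraic multiplicity 2; rank(B + 2I) = 2, so geometric multiplicity = 1.
Geometric multiplicity < algebraic multiplicity, so B is not diagonalizable.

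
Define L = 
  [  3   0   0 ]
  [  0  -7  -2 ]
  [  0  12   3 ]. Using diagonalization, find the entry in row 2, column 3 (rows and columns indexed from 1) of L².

8

Characteristic polynomial: λ^3 + λ^2 - 9λ - 9 = (λ - 3)(λ + 1)(λ + 3), so the eigenvalues are -3, -1, 3.
λ=-3: eigenvector (0, 1, -2).
λ=3: eigenvector (1, 0, 0).
λ=-1: eigenvector (0, -1, 3).
P = [[0, 1, 0], [1, 0, -1], [-2, 0, 3]], D = diag(-3, 3, -1), P⁻¹ = [[0, 3, 1], [1, 0, 0], [0, 2, 1]].
L² = P·diag(9, 9, 1)·P⁻¹ = [[9, 0, 0], [0, 25, 8], [0, -48, -15]].
The requested entry is 8.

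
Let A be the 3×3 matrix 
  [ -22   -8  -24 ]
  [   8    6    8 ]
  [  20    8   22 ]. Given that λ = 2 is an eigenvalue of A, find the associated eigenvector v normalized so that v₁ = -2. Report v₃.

A − 2I = [[-24, -8, -24], [8, 4, 8], [20, 8, 20]].
Solving (A − 2I)v = 0 gives the eigenspace spanned by (-2, 0, 2).
With v₁ = -2, v = (-2, 0, 2), so v₃ = 2.

2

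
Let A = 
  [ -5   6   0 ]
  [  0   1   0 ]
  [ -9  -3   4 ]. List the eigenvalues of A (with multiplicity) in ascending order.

Characteristic polynomial: p(t) = t^3 - 21t + 20 = (t - 4)(t - 1)(t + 5).
Roots (with multiplicity): -5, 1, 4.

-5, 1, 4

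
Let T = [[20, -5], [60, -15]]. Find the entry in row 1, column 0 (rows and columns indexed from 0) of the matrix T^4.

Characteristic polynomial: λ^2 - 5λ = λ(λ - 5), so the eigenvalues are 0, 5.
λ=5: eigenvector (1, 3).
λ=0: eigenvector (1, 4).
P = [[1, 1], [3, 4]], D = diag(5, 0), P⁻¹ = [[4, -1], [-3, 1]].
T⁴ = P·diag(625, 0)·P⁻¹ = [[2500, -625], [7500, -1875]].
The requested entry is 7500.

7500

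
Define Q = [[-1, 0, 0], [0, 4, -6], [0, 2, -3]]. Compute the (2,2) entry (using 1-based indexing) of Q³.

Characteristic polynomial: r^3 - r = r(r - 1)(r + 1), so the eigenvalues are -1, 0, 1.
r=-1: eigenvector (1, 0, 0).
r=0: eigenvector (0, -3, -2).
r=1: eigenvector (0, 2, 1).
P = [[1, 0, 0], [0, -3, 2], [0, -2, 1]], D = diag(-1, 0, 1), P⁻¹ = [[1, 0, 0], [0, 1, -2], [0, 2, -3]].
Q³ = P·diag(-1, 0, 1)·P⁻¹ = [[-1, 0, 0], [0, 4, -6], [0, 2, -3]].
The requested entry is 4.

4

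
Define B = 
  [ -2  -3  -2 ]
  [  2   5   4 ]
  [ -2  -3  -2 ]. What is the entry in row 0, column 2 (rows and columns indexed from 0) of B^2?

-4

Characteristic polynomial: t^3 - t^2 - 2t = t(t - 2)(t + 1), so the eigenvalues are -1, 0, 2.
t=0: eigenvector (-1, 2, -2).
t=-1: eigenvector (-1, 1, -1).
t=2: eigenvector (-1, 2, -1).
P = [[-1, -1, -1], [2, 1, 2], [-2, -1, -1]], D = diag(0, -1, 2), P⁻¹ = [[1, 0, -1], [-2, -1, 0], [0, 1, 1]].
B² = P·diag(0, 1, 4)·P⁻¹ = [[2, -3, -4], [-2, 7, 8], [2, -3, -4]].
The requested entry is -4.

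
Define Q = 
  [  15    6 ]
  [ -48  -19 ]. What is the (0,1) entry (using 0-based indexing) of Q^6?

-2184

Characteristic polynomial: r^2 + 4r + 3 = (r + 1)(r + 3), so the eigenvalues are -3, -1.
r=-1: eigenvector (3, -8).
r=-3: eigenvector (1, -3).
P = [[3, 1], [-8, -3]], D = diag(-1, -3), P⁻¹ = [[3, 1], [-8, -3]].
Q⁶ = P·diag(1, 729)·P⁻¹ = [[-5823, -2184], [17472, 6553]].
The requested entry is -2184.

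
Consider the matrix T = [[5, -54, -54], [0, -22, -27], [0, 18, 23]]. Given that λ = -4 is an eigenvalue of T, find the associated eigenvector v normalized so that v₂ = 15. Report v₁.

T + 4I = [[9, -54, -54], [0, -18, -27], [0, 18, 27]].
Solving (T + 4I)v = 0 gives the eigenspace spanned by (30, 15, -10).
With v₂ = 15, v = (30, 15, -10), so v₁ = 30.

30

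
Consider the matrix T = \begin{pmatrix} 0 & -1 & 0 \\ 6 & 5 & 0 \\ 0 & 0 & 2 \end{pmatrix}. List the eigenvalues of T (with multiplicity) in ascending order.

Characteristic polynomial: p(λ) = λ^3 - 7λ^2 + 16λ - 12 = (λ - 3)(λ - 2)^2.
Roots (with multiplicity): 2, 2, 3.

2, 2, 3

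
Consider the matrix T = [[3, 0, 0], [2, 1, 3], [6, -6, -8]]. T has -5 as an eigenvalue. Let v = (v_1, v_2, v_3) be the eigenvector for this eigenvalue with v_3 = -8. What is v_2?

4

T + 5I = [[8, 0, 0], [2, 6, 3], [6, -6, -3]].
Solving (T + 5I)v = 0 gives the eigenspace spanned by (0, 4, -8).
With v_3 = -8, v = (0, 4, -8), so v_2 = 4.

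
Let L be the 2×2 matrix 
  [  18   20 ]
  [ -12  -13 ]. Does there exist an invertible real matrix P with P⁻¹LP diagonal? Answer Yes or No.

Characteristic polynomial: p(r) = r^2 - 5r + 6 = (r - 3)(r - 2).
All 2 eigenvalues are distinct, so L is diagonalizable.

Yes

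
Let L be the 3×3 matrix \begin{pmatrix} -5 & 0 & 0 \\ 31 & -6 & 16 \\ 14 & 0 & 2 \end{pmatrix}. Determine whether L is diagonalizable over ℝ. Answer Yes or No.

Yes

Characteristic polynomial: p(μ) = μ^3 + 9μ^2 + 8μ - 60 = (μ - 2)(μ + 5)(μ + 6).
All 3 eigenvalues are distinct, so L is diagonalizable.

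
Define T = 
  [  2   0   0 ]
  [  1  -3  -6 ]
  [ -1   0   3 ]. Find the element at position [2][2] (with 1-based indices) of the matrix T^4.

81

Characteristic polynomial: λ^3 - 2λ^2 - 9λ + 18 = (λ - 3)(λ - 2)(λ + 3), so the eigenvalues are -3, 2, 3.
λ=2: eigenvector (1, -1, 1).
λ=-3: eigenvector (0, 1, 0).
λ=3: eigenvector (0, -1, 1).
P = [[1, 0, 0], [-1, 1, -1], [1, 0, 1]], D = diag(2, -3, 3), P⁻¹ = [[1, 0, 0], [0, 1, 1], [-1, 0, 1]].
T⁴ = P·diag(16, 81, 81)·P⁻¹ = [[16, 0, 0], [65, 81, 0], [-65, 0, 81]].
The requested entry is 81.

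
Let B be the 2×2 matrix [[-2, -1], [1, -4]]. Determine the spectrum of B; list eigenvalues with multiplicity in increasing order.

-3, -3

Characteristic polynomial: p(t) = t^2 + 6t + 9 = (t + 3)^2.
Roots (with multiplicity): -3, -3.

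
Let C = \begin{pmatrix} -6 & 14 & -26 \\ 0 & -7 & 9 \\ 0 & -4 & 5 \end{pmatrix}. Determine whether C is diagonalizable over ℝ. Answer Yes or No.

Characteristic polynomial: p(λ) = λ^3 + 8λ^2 + 13λ + 6 = (λ + 1)^2(λ + 6).
λ = -1 has algebraic multiplicity 2; rank(C + 1I) = 2, so geometric multiplicity = 1.
Geometric multiplicity < algebraic multiplicity, so C is not diagonalizable.

No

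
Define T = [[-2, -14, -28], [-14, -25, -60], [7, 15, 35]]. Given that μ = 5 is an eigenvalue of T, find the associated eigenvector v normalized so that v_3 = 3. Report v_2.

T − 5I = [[-7, -14, -28], [-14, -30, -60], [7, 15, 30]].
Solving (T − 5I)v = 0 gives the eigenspace spanned by (0, -6, 3).
With v_3 = 3, v = (0, -6, 3), so v_2 = -6.

-6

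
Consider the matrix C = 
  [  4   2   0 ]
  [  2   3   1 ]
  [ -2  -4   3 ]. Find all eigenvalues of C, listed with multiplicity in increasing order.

3, 3, 4

Characteristic polynomial: p(λ) = λ^3 - 10λ^2 + 33λ - 36 = (λ - 4)(λ - 3)^2.
Roots (with multiplicity): 3, 3, 4.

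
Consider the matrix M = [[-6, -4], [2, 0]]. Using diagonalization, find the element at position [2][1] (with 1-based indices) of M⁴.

-240

Characteristic polynomial: s^2 + 6s + 8 = (s + 2)(s + 4), so the eigenvalues are -4, -2.
s=-2: eigenvector (-1, 1).
s=-4: eigenvector (2, -1).
P = [[-1, 2], [1, -1]], D = diag(-2, -4), P⁻¹ = [[1, 2], [1, 1]].
M⁴ = P·diag(16, 256)·P⁻¹ = [[496, 480], [-240, -224]].
The requested entry is -240.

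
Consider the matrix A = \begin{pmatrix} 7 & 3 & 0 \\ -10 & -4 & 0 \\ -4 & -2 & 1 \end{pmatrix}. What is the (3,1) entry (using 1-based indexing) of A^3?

-28

Characteristic polynomial: λ^3 - 4λ^2 + 5λ - 2 = (λ - 2)(λ - 1)^2, so the eigenvalues are 1, 1, 2.
λ=2: eigenvector (-3, 5, 2).
λ=1: eigenvector (-1, 2, 1).
λ=1: eigenvector (0, 0, 1).
P = [[-3, -1, 0], [5, 2, 0], [2, 1, 1]], D = diag(2, 1, 1), P⁻¹ = [[-2, -1, 0], [5, 3, 0], [-1, -1, 1]].
A³ = P·diag(8, 1, 1)·P⁻¹ = [[43, 21, 0], [-70, -34, 0], [-28, -14, 1]].
The requested entry is -28.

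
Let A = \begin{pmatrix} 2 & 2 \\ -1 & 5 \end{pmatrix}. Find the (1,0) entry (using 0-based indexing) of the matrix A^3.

-37

Characteristic polynomial: r^2 - 7r + 12 = (r - 4)(r - 3), so the eigenvalues are 3, 4.
r=4: eigenvector (1, 1).
r=3: eigenvector (2, 1).
P = [[1, 2], [1, 1]], D = diag(4, 3), P⁻¹ = [[-1, 2], [1, -1]].
A³ = P·diag(64, 27)·P⁻¹ = [[-10, 74], [-37, 101]].
The requested entry is -37.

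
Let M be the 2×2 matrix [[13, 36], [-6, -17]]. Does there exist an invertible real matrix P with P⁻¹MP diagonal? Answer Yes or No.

Yes

Characteristic polynomial: p(μ) = μ^2 + 4μ - 5 = (μ - 1)(μ + 5).
All 2 eigenvalues are distinct, so M is diagonalizable.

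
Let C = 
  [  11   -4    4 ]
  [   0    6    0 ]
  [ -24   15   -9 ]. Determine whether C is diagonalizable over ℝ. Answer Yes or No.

Characteristic polynomial: p(s) = s^3 - 8s^2 + 9s + 18 = (s - 6)(s - 3)(s + 1).
All 3 eigenvalues are distinct, so C is diagonalizable.

Yes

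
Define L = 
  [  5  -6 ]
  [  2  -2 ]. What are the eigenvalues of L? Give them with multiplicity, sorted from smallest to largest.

1, 2

Characteristic polynomial: p(r) = r^2 - 3r + 2 = (r - 2)(r - 1).
Roots (with multiplicity): 1, 2.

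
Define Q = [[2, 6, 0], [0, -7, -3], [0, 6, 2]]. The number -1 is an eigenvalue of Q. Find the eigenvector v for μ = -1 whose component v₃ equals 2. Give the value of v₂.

Q + 1I = [[3, 6, 0], [0, -6, -3], [0, 6, 3]].
Solving (Q + 1I)v = 0 gives the eigenspace spanned by (2, -1, 2).
With v₃ = 2, v = (2, -1, 2), so v₂ = -1.

-1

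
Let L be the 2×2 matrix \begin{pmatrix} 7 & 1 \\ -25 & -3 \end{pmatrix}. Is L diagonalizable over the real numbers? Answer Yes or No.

Characteristic polynomial: p(μ) = μ^2 - 4μ + 4 = (μ - 2)^2.
μ = 2 has algebraic multiplicity 2; rank(L − 2I) = 1, so geometric multiplicity = 1.
Geometric multiplicity < algebraic multiplicity, so L is not diagonalizable.

No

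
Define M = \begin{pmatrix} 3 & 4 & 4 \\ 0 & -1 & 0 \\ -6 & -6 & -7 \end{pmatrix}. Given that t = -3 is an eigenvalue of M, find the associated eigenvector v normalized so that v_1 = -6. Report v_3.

9

M + 3I = [[6, 4, 4], [0, 2, 0], [-6, -6, -4]].
Solving (M + 3I)v = 0 gives the eigenspace spanned by (-6, 0, 9).
With v_1 = -6, v = (-6, 0, 9), so v_3 = 9.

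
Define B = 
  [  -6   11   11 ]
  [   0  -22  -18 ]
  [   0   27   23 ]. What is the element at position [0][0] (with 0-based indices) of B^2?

Characteristic polynomial: t^3 + 5t^2 - 26t - 120 = (t - 5)(t + 4)(t + 6), so the eigenvalues are -6, -4, 5.
t=-6: eigenvector (1, 0, 0).
t=5: eigenvector (1, -2, 3).
t=-4: eigenvector (0, -1, 1).
P = [[1, 1, 0], [0, -2, -1], [0, 3, 1]], D = diag(-6, 5, -4), P⁻¹ = [[1, -1, -1], [0, 1, 1], [0, -3, -2]].
B² = P·diag(36, 25, 16)·P⁻¹ = [[36, -11, -11], [0, -2, -18], [0, 27, 43]].
The requested entry is 36.

36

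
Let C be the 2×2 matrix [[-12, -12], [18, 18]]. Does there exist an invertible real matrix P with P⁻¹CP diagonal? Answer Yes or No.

Yes

Characteristic polynomial: p(t) = t^2 - 6t = t(t - 6).
All 2 eigenvalues are distinct, so C is diagonalizable.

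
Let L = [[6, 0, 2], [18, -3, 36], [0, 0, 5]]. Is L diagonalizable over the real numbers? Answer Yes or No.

Yes

Characteristic polynomial: p(λ) = λ^3 - 8λ^2 - 3λ + 90 = (λ - 6)(λ - 5)(λ + 3).
All 3 eigenvalues are distinct, so L is diagonalizable.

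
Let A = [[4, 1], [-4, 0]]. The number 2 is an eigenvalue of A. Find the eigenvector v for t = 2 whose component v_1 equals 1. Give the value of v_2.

-2

A − 2I = [[2, 1], [-4, -2]].
Solving (A − 2I)v = 0 gives the eigenspace spanned by (1, -2).
With v_1 = 1, v = (1, -2), so v_2 = -2.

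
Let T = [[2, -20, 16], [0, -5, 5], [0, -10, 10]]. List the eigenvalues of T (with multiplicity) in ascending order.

Characteristic polynomial: p(μ) = μ^3 - 7μ^2 + 10μ = μ(μ - 5)(μ - 2).
Roots (with multiplicity): 0, 2, 5.

0, 2, 5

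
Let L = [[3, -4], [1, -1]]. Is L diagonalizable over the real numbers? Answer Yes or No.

No

Characteristic polynomial: p(s) = s^2 - 2s + 1 = (s - 1)^2.
s = 1 has algebraic multiplicity 2; rank(L − 1I) = 1, so geometric multiplicity = 1.
Geometric multiplicity < algebraic multiplicity, so L is not diagonalizable.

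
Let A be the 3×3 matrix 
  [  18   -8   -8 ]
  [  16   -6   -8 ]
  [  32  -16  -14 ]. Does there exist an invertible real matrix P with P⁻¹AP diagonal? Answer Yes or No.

Yes

Characteristic polynomial: p(r) = r^3 + 2r^2 - 20r + 24 = (r - 2)^2(r + 6).
r = 2 has algebraic multiplicity 2; rank(A − 2I) = 1, so geometric multiplicity = 2.
Every eigenvalue has geometric = algebraic multiplicity, so A is diagonalizable.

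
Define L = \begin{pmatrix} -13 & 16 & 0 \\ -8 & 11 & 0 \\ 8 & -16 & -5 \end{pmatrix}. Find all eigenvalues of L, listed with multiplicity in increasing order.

Characteristic polynomial: p(r) = r^3 + 7r^2 - 5r - 75 = (r - 3)(r + 5)^2.
Roots (with multiplicity): -5, -5, 3.

-5, -5, 3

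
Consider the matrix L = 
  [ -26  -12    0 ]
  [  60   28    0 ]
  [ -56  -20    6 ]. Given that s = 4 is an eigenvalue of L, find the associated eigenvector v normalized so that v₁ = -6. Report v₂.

L − 4I = [[-30, -12, 0], [60, 24, 0], [-56, -20, 2]].
Solving (L − 4I)v = 0 gives the eigenspace spanned by (-6, 15, -18).
With v₁ = -6, v = (-6, 15, -18), so v₂ = 15.

15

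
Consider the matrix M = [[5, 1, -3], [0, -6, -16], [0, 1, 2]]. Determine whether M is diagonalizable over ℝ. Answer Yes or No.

No

Characteristic polynomial: p(t) = t^3 - t^2 - 16t - 20 = (t - 5)(t + 2)^2.
t = -2 has algebraic multiplicity 2; rank(M + 2I) = 2, so geometric multiplicity = 1.
Geometric multiplicity < algebraic multiplicity, so M is not diagonalizable.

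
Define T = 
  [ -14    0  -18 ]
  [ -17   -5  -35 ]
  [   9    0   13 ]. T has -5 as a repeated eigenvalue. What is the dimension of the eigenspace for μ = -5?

1

T + 5I = [[-9, 0, -18], [-17, 0, -35], [9, 0, 18]].
This matrix has rank 2, so its null space has dimension 3 − 2 = 1.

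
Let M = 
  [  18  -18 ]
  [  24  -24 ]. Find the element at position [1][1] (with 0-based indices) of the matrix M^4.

Characteristic polynomial: λ^2 + 6λ = λ(λ + 6), so the eigenvalues are -6, 0.
λ=-6: eigenvector (3, 4).
λ=0: eigenvector (1, 1).
P = [[3, 1], [4, 1]], D = diag(-6, 0), P⁻¹ = [[-1, 1], [4, -3]].
M⁴ = P·diag(1296, 0)·P⁻¹ = [[-3888, 3888], [-5184, 5184]].
The requested entry is 5184.

5184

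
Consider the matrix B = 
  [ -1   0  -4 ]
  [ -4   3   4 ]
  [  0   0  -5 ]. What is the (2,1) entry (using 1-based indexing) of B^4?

Characteristic polynomial: λ^3 + 3λ^2 - 13λ - 15 = (λ - 3)(λ + 1)(λ + 5), so the eigenvalues are -5, -1, 3.
λ=-1: eigenvector (1, 1, 0).
λ=3: eigenvector (0, 1, 0).
λ=-5: eigenvector (1, 0, 1).
P = [[1, 0, 1], [1, 1, 0], [0, 0, 1]], D = diag(-1, 3, -5), P⁻¹ = [[1, 0, -1], [-1, 1, 1], [0, 0, 1]].
B⁴ = P·diag(1, 81, 625)·P⁻¹ = [[1, 0, 624], [-80, 81, 80], [0, 0, 625]].
The requested entry is -80.

-80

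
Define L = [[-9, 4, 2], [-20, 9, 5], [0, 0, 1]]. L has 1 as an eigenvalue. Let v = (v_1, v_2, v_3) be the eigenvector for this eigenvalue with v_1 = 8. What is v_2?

L − 1I = [[-10, 4, 2], [-20, 8, 5], [0, 0, 0]].
Solving (L − 1I)v = 0 gives the eigenspace spanned by (8, 20, 0).
With v_1 = 8, v = (8, 20, 0), so v_2 = 20.

20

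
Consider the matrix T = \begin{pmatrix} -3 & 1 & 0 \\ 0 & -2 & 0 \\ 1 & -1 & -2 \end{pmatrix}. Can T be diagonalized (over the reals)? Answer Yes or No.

Characteristic polynomial: p(s) = s^3 + 7s^2 + 16s + 12 = (s + 2)^2(s + 3).
s = -2 has algebraic multiplicity 2; rank(T + 2I) = 1, so geometric multiplicity = 2.
Every eigenvalue has geometric = algebraic multiplicity, so T is diagonalizable.

Yes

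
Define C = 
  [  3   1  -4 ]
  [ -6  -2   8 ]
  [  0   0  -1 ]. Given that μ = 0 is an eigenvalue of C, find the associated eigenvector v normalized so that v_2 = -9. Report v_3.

0

C = [[3, 1, -4], [-6, -2, 8], [0, 0, -1]].
Solving (C)v = 0 gives the eigenspace spanned by (3, -9, 0).
With v_2 = -9, v = (3, -9, 0), so v_3 = 0.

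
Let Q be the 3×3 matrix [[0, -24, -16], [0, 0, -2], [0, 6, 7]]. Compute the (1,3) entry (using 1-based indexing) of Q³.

-256

Characteristic polynomial: t^3 - 7t^2 + 12t = t(t - 4)(t - 3), so the eigenvalues are 0, 3, 4.
t=4: eigenvector (2, 1, -2).
t=0: eigenvector (1, 0, 0).
t=3: eigenvector (0, 2, -3).
P = [[2, 1, 0], [1, 0, 2], [-2, 0, -3]], D = diag(4, 0, 3), P⁻¹ = [[0, -3, -2], [1, 6, 4], [0, 2, 1]].
Q³ = P·diag(64, 0, 27)·P⁻¹ = [[0, -384, -256], [0, -84, -74], [0, 222, 175]].
The requested entry is -256.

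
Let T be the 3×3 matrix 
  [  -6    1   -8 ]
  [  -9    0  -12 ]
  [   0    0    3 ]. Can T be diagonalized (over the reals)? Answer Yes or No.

Characteristic polynomial: p(s) = s^3 + 3s^2 - 9s - 27 = (s - 3)(s + 3)^2.
s = -3 has algebraic multiplicity 2; rank(T + 3I) = 2, so geometric multiplicity = 1.
Geometric multiplicity < algebraic multiplicity, so T is not diagonalizable.

No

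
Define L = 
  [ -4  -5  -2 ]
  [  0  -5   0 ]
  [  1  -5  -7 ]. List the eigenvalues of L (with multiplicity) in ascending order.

Characteristic polynomial: p(r) = r^3 + 16r^2 + 85r + 150 = (r + 5)^2(r + 6).
Roots (with multiplicity): -6, -5, -5.

-6, -5, -5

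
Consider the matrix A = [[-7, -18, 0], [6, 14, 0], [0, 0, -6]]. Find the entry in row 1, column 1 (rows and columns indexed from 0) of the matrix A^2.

Characteristic polynomial: λ^3 - λ^2 - 32λ + 60 = (λ - 5)(λ - 2)(λ + 6), so the eigenvalues are -6, 2, 5.
λ=2: eigenvector (-2, 1, 0).
λ=5: eigenvector (-3, 2, 0).
λ=-6: eigenvector (0, 0, 1).
P = [[-2, -3, 0], [1, 2, 0], [0, 0, 1]], D = diag(2, 5, -6), P⁻¹ = [[-2, -3, 0], [1, 2, 0], [0, 0, 1]].
A² = P·diag(4, 25, 36)·P⁻¹ = [[-59, -126, 0], [42, 88, 0], [0, 0, 36]].
The requested entry is 88.

88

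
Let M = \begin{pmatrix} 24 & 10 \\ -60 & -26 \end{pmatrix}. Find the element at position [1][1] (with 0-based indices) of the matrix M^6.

Characteristic polynomial: s^2 + 2s - 24 = (s - 4)(s + 6), so the eigenvalues are -6, 4.
s=-6: eigenvector (1, -3).
s=4: eigenvector (1, -2).
P = [[1, 1], [-3, -2]], D = diag(-6, 4), P⁻¹ = [[-2, -1], [3, 1]].
M⁶ = P·diag(46656, 4096)·P⁻¹ = [[-81024, -42560], [255360, 131776]].
The requested entry is 131776.

131776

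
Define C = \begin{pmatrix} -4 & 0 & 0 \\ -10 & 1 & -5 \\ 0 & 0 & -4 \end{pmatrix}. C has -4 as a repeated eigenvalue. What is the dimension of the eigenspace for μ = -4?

2

C + 4I = [[0, 0, 0], [-10, 5, -5], [0, 0, 0]].
This matrix has rank 1, so its null space has dimension 3 − 1 = 2.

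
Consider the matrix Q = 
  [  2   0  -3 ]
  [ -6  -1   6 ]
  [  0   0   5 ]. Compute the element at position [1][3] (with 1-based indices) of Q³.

-117

Characteristic polynomial: λ^3 - 6λ^2 + 3λ + 10 = (λ - 5)(λ - 2)(λ + 1), so the eigenvalues are -1, 2, 5.
λ=2: eigenvector (1, -2, 0).
λ=-1: eigenvector (0, 1, 0).
λ=5: eigenvector (-1, 2, 1).
P = [[1, 0, -1], [-2, 1, 2], [0, 0, 1]], D = diag(2, -1, 5), P⁻¹ = [[1, 0, 1], [2, 1, 0], [0, 0, 1]].
Q³ = P·diag(8, -1, 125)·P⁻¹ = [[8, 0, -117], [-18, -1, 234], [0, 0, 125]].
The requested entry is -117.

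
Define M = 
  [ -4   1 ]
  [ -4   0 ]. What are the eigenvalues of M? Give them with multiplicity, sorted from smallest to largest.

-2, -2

Characteristic polynomial: p(μ) = μ^2 + 4μ + 4 = (μ + 2)^2.
Roots (with multiplicity): -2, -2.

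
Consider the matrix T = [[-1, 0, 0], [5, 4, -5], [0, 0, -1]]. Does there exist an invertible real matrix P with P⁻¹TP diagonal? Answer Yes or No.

Characteristic polynomial: p(r) = r^3 - 2r^2 - 7r - 4 = (r - 4)(r + 1)^2.
r = -1 has algebraic multiplicity 2; rank(T + 1I) = 1, so geometric multiplicity = 2.
Every eigenvalue has geometric = algebraic multiplicity, so T is diagonalizable.

Yes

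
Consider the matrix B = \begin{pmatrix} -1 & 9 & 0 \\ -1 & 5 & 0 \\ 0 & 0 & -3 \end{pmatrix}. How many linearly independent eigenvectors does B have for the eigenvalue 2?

1

B − 2I = [[-3, 9, 0], [-1, 3, 0], [0, 0, -5]].
This matrix has rank 2, so its null space has dimension 3 − 2 = 1.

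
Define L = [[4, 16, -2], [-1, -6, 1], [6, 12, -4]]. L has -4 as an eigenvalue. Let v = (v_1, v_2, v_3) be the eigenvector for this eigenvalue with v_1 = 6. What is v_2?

L + 4I = [[8, 16, -2], [-1, -2, 1], [6, 12, 0]].
Solving (L + 4I)v = 0 gives the eigenspace spanned by (6, -3, 0).
With v_1 = 6, v = (6, -3, 0), so v_2 = -3.

-3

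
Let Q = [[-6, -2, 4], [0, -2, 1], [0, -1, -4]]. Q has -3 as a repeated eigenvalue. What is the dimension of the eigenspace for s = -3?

Q + 3I = [[-3, -2, 4], [0, 1, 1], [0, -1, -1]].
This matrix has rank 2, so its null space has dimension 3 − 2 = 1.

1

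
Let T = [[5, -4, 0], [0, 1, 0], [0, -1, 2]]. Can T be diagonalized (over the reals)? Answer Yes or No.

Characteristic polynomial: p(r) = r^3 - 8r^2 + 17r - 10 = (r - 5)(r - 2)(r - 1).
All 3 eigenvalues are distinct, so T is diagonalizable.

Yes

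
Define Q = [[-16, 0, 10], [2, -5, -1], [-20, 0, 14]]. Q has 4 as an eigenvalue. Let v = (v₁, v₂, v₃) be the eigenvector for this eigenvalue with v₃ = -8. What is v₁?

-4

Q − 4I = [[-20, 0, 10], [2, -9, -1], [-20, 0, 10]].
Solving (Q − 4I)v = 0 gives the eigenspace spanned by (-4, 0, -8).
With v₃ = -8, v = (-4, 0, -8), so v₁ = -4.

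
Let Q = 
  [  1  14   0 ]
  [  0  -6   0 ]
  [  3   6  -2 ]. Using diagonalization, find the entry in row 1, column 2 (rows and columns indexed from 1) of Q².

Characteristic polynomial: r^3 + 7r^2 + 4r - 12 = (r - 1)(r + 2)(r + 6), so the eigenvalues are -6, -2, 1.
r=1: eigenvector (1, 0, 1).
r=-6: eigenvector (-2, 1, 0).
r=-2: eigenvector (0, 0, 1).
P = [[1, -2, 0], [0, 1, 0], [1, 0, 1]], D = diag(1, -6, -2), P⁻¹ = [[1, 2, 0], [0, 1, 0], [-1, -2, 1]].
Q² = P·diag(1, 36, 4)·P⁻¹ = [[1, -70, 0], [0, 36, 0], [-3, -6, 4]].
The requested entry is -70.

-70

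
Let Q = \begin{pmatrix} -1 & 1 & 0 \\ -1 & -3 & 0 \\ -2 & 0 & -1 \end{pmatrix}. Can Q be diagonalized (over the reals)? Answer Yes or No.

No

Characteristic polynomial: p(t) = t^3 + 5t^2 + 8t + 4 = (t + 1)(t + 2)^2.
t = -2 has algebraic multiplicity 2; rank(Q + 2I) = 2, so geometric multiplicity = 1.
Geometric multiplicity < algebraic multiplicity, so Q is not diagonalizable.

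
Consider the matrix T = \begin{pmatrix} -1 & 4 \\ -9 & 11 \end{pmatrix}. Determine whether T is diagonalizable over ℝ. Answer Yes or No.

No

Characteristic polynomial: p(r) = r^2 - 10r + 25 = (r - 5)^2.
r = 5 has algebraic multiplicity 2; rank(T − 5I) = 1, so geometric multiplicity = 1.
Geometric multiplicity < algebraic multiplicity, so T is not diagonalizable.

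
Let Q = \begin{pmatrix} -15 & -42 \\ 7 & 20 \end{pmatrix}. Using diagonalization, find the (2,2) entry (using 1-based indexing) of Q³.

650

Characteristic polynomial: t^2 - 5t - 6 = (t - 6)(t + 1), so the eigenvalues are -1, 6.
t=6: eigenvector (-2, 1).
t=-1: eigenvector (3, -1).
P = [[-2, 3], [1, -1]], D = diag(6, -1), P⁻¹ = [[1, 3], [1, 2]].
Q³ = P·diag(216, -1)·P⁻¹ = [[-435, -1302], [217, 650]].
The requested entry is 650.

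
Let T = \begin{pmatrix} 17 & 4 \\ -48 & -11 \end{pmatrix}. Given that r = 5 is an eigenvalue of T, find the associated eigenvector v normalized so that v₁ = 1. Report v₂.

T − 5I = [[12, 4], [-48, -16]].
Solving (T − 5I)v = 0 gives the eigenspace spanned by (1, -3).
With v₁ = 1, v = (1, -3), so v₂ = -3.

-3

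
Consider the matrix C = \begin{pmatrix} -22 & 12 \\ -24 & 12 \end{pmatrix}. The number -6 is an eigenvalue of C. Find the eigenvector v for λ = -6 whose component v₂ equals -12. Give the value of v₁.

-9

C + 6I = [[-16, 12], [-24, 18]].
Solving (C + 6I)v = 0 gives the eigenspace spanned by (-9, -12).
With v₂ = -12, v = (-9, -12), so v₁ = -9.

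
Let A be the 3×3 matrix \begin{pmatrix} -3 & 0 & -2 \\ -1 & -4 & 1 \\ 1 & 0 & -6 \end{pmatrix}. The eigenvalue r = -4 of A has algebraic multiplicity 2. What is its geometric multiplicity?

A + 4I = [[1, 0, -2], [-1, 0, 1], [1, 0, -2]].
This matrix has rank 2, so its null space has dimension 3 − 2 = 1.

1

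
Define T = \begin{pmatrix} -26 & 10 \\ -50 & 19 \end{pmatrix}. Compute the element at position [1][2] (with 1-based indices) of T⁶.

Characteristic polynomial: μ^2 + 7μ + 6 = (μ + 1)(μ + 6), so the eigenvalues are -6, -1.
μ=-6: eigenvector (1, 2).
μ=-1: eigenvector (2, 5).
P = [[1, 2], [2, 5]], D = diag(-6, -1), P⁻¹ = [[5, -2], [-2, 1]].
T⁶ = P·diag(46656, 1)·P⁻¹ = [[233276, -93310], [466550, -186619]].
The requested entry is -93310.

-93310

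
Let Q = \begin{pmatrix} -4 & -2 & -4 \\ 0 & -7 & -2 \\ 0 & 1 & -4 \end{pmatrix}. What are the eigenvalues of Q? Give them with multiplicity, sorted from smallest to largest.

-6, -5, -4

Characteristic polynomial: p(μ) = μ^3 + 15μ^2 + 74μ + 120 = (μ + 4)(μ + 5)(μ + 6).
Roots (with multiplicity): -6, -5, -4.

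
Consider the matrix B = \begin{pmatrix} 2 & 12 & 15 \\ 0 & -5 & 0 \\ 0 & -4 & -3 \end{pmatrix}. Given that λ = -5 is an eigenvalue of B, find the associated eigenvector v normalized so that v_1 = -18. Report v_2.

3

B + 5I = [[7, 12, 15], [0, 0, 0], [0, -4, 2]].
Solving (B + 5I)v = 0 gives the eigenspace spanned by (-18, 3, 6).
With v_1 = -18, v = (-18, 3, 6), so v_2 = 3.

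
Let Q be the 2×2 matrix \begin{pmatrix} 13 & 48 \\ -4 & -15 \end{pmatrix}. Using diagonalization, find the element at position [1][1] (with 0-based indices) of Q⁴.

Characteristic polynomial: r^2 + 2r - 3 = (r - 1)(r + 3), so the eigenvalues are -3, 1.
r=-3: eigenvector (-3, 1).
r=1: eigenvector (4, -1).
P = [[-3, 4], [1, -1]], D = diag(-3, 1), P⁻¹ = [[1, 4], [1, 3]].
Q⁴ = P·diag(81, 1)·P⁻¹ = [[-239, -960], [80, 321]].
The requested entry is 321.

321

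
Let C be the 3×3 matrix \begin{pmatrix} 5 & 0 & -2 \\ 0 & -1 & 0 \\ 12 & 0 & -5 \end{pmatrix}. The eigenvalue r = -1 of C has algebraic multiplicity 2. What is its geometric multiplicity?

2

C + 1I = [[6, 0, -2], [0, 0, 0], [12, 0, -4]].
This matrix has rank 1, so its null space has dimension 3 − 1 = 2.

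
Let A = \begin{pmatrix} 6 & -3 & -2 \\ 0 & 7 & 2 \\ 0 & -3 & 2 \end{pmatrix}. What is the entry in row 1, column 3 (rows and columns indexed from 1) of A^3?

-182

Characteristic polynomial: λ^3 - 15λ^2 + 74λ - 120 = (λ - 6)(λ - 5)(λ - 4), so the eigenvalues are 4, 5, 6.
λ=4: eigenvector (0, -2, 3).
λ=5: eigenvector (1, 1, -1).
λ=6: eigenvector (1, 0, 0).
P = [[0, 1, 1], [-2, 1, 0], [3, -1, 0]], D = diag(4, 5, 6), P⁻¹ = [[0, 1, 1], [0, 3, 2], [1, -3, -2]].
A³ = P·diag(64, 125, 216)·P⁻¹ = [[216, -273, -182], [0, 247, 122], [0, -183, -58]].
The requested entry is -182.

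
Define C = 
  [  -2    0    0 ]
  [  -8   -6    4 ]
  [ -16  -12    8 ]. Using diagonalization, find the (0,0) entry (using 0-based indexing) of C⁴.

16

Characteristic polynomial: μ^3 - 4μ = μ(μ - 2)(μ + 2), so the eigenvalues are -2, 0, 2.
μ=-2: eigenvector (1, 2, 4).
μ=0: eigenvector (0, -2, -3).
μ=2: eigenvector (0, 1, 2).
P = [[1, 0, 0], [2, -2, 1], [4, -3, 2]], D = diag(-2, 0, 2), P⁻¹ = [[1, 0, 0], [0, -2, 1], [-2, -3, 2]].
C⁴ = P·diag(16, 0, 16)·P⁻¹ = [[16, 0, 0], [0, -48, 32], [0, -96, 64]].
The requested entry is 16.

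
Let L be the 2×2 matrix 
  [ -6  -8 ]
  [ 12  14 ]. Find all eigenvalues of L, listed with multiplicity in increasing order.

Characteristic polynomial: p(t) = t^2 - 8t + 12 = (t - 6)(t - 2).
Roots (with multiplicity): 2, 6.

2, 6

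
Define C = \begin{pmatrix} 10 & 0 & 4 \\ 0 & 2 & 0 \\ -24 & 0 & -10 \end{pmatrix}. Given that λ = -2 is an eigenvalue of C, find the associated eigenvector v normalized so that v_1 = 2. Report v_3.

-6

C + 2I = [[12, 0, 4], [0, 4, 0], [-24, 0, -8]].
Solving (C + 2I)v = 0 gives the eigenspace spanned by (2, 0, -6).
With v_1 = 2, v = (2, 0, -6), so v_3 = -6.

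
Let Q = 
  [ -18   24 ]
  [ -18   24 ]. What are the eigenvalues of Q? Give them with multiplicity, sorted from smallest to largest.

Characteristic polynomial: p(λ) = λ^2 - 6λ = λ(λ - 6).
Roots (with multiplicity): 0, 6.

0, 6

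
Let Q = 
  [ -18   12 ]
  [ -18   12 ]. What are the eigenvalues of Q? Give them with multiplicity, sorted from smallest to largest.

-6, 0

Characteristic polynomial: p(s) = s^2 + 6s = s(s + 6).
Roots (with multiplicity): -6, 0.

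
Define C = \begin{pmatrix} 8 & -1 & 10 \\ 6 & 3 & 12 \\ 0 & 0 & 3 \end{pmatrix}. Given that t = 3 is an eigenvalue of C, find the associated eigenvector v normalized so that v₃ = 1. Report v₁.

-2

C − 3I = [[5, -1, 10], [6, 0, 12], [0, 0, 0]].
Solving (C − 3I)v = 0 gives the eigenspace spanned by (-2, 0, 1).
With v₃ = 1, v = (-2, 0, 1), so v₁ = -2.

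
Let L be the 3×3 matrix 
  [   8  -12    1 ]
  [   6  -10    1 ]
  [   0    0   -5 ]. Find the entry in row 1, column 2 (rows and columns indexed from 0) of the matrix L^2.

Characteristic polynomial: λ^3 + 7λ^2 + 2λ - 40 = (λ - 2)(λ + 4)(λ + 5), so the eigenvalues are -5, -4, 2.
λ=-4: eigenvector (1, 1, 0).
λ=2: eigenvector (-2, -1, 0).
λ=-5: eigenvector (-1, -1, 1).
P = [[1, -2, -1], [1, -1, -1], [0, 0, 1]], D = diag(-4, 2, -5), P⁻¹ = [[-1, 2, 1], [-1, 1, 0], [0, 0, 1]].
L² = P·diag(16, 4, 25)·P⁻¹ = [[-8, 24, -9], [-12, 28, -9], [0, 0, 25]].
The requested entry is -9.

-9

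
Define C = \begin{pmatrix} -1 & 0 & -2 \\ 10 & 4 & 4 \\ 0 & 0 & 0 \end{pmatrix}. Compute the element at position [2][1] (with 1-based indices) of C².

30

Characteristic polynomial: λ^3 - 3λ^2 - 4λ = λ(λ - 4)(λ + 1), so the eigenvalues are -1, 0, 4.
λ=-1: eigenvector (1, -2, 0).
λ=4: eigenvector (0, 1, 0).
λ=0: eigenvector (-2, 4, 1).
P = [[1, 0, -2], [-2, 1, 4], [0, 0, 1]], D = diag(-1, 4, 0), P⁻¹ = [[1, 0, 2], [2, 1, 0], [0, 0, 1]].
C² = P·diag(1, 16, 0)·P⁻¹ = [[1, 0, 2], [30, 16, -4], [0, 0, 0]].
The requested entry is 30.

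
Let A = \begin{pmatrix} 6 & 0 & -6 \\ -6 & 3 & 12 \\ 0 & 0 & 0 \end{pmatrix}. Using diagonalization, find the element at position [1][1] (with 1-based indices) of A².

36

Characteristic polynomial: λ^3 - 9λ^2 + 18λ = λ(λ - 6)(λ - 3), so the eigenvalues are 0, 3, 6.
λ=6: eigenvector (1, -2, 0).
λ=3: eigenvector (0, 1, 0).
λ=0: eigenvector (1, -2, 1).
P = [[1, 0, 1], [-2, 1, -2], [0, 0, 1]], D = diag(6, 3, 0), P⁻¹ = [[1, 0, -1], [2, 1, 0], [0, 0, 1]].
A² = P·diag(36, 9, 0)·P⁻¹ = [[36, 0, -36], [-54, 9, 72], [0, 0, 0]].
The requested entry is 36.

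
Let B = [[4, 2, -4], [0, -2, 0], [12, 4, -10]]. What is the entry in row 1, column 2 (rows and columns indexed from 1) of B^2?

Characteristic polynomial: r^3 + 8r^2 + 20r + 16 = (r + 2)^2(r + 4), so the eigenvalues are -4, -2, -2.
r=-4: eigenvector (1, 0, 2).
r=-2: eigenvector (5, 1, 8).
r=-2: eigenvector (-2, 0, -3).
P = [[1, 5, -2], [0, 1, 0], [2, 8, -3]], D = diag(-4, -2, -2), P⁻¹ = [[-3, -1, 2], [0, 1, 0], [-2, 2, 1]].
B² = P·diag(16, 4, 4)·P⁻¹ = [[-32, -12, 24], [0, 4, 0], [-72, -24, 52]].
The requested entry is -12.

-12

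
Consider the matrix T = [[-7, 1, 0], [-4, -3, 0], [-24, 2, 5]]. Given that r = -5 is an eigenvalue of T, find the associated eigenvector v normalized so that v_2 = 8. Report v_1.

T + 5I = [[-2, 1, 0], [-4, 2, 0], [-24, 2, 10]].
Solving (T + 5I)v = 0 gives the eigenspace spanned by (4, 8, 8).
With v_2 = 8, v = (4, 8, 8), so v_1 = 4.

4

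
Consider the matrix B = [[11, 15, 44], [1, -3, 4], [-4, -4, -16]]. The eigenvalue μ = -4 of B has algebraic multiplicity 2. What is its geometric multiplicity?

1

B + 4I = [[15, 15, 44], [1, 1, 4], [-4, -4, -12]].
This matrix has rank 2, so its null space has dimension 3 − 2 = 1.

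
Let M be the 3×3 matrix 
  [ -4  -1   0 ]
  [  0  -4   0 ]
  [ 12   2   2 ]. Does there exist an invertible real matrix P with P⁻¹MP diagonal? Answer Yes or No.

No

Characteristic polynomial: p(μ) = μ^3 + 6μ^2 - 32 = (μ - 2)(μ + 4)^2.
μ = -4 has algebraic multiplicity 2; rank(M + 4I) = 2, so geometric multiplicity = 1.
Geometric multiplicity < algebraic multiplicity, so M is not diagonalizable.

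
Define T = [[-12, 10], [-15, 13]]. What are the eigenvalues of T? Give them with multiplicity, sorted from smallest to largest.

-2, 3

Characteristic polynomial: p(r) = r^2 - r - 6 = (r - 3)(r + 2).
Roots (with multiplicity): -2, 3.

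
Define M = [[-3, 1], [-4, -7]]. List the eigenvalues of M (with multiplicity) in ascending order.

-5, -5

Characteristic polynomial: p(r) = r^2 + 10r + 25 = (r + 5)^2.
Roots (with multiplicity): -5, -5.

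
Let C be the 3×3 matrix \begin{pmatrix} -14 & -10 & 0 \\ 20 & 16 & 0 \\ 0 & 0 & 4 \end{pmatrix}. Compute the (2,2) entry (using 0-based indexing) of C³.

64

Characteristic polynomial: λ^3 - 6λ^2 - 16λ + 96 = (λ - 6)(λ - 4)(λ + 4), so the eigenvalues are -4, 4, 6.
λ=4: eigenvector (0, 0, 1).
λ=-4: eigenvector (1, -1, 0).
λ=6: eigenvector (1, -2, 0).
P = [[0, 1, 1], [0, -1, -2], [1, 0, 0]], D = diag(4, -4, 6), P⁻¹ = [[0, 0, 1], [2, 1, 0], [-1, -1, 0]].
C³ = P·diag(64, -64, 216)·P⁻¹ = [[-344, -280, 0], [560, 496, 0], [0, 0, 64]].
The requested entry is 64.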